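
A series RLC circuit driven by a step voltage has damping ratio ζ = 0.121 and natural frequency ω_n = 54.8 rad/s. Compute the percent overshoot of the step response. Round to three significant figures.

%OS ≈ 68.2%

For an underdamped second-order system, %OS = 100·exp(−πζ/√(1−ζ²)).
πζ/√(1−ζ²) = π·0.121/√(1−0.0146) = 0.3829, so %OS = 100·e^(−0.3829) = 68.2%.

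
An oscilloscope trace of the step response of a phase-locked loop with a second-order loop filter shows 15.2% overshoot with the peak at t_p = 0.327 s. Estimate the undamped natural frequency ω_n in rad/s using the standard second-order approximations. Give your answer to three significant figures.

ζ from %OS: ζ = |ln 0.152|/√(π²+ln²0.152) = 0.514.
t_p = π/ω_d ⇒ ω_d = 9.61 rad/s; then ω_n = ω_d/√(1−ζ²) = 11.2 rad/s.

ω_n ≈ 11.2 rad/s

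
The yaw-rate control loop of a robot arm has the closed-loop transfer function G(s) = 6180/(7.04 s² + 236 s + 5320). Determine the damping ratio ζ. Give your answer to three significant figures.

Dividing through by 7.04: denominator becomes s² + 33.52 s + 755.7.
So ω_n = √755.7 = 27.5 rad/s and ζ = 33.52/(2·27.5) = 0.610.

ζ ≈ 0.610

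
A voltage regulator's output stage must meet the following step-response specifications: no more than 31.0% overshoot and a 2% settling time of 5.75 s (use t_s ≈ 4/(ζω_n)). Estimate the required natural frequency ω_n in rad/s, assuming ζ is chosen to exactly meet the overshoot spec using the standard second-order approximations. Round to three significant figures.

ζ = −ln(OS)/√(π² + (ln OS)²). With OS = 0.310, ln OS = −1.171 and ζ = 1.171/3.353 = 0.349.
From t_s ≈ 4/(ζω_n): ω_n = 4/(ζ·t_s) = 4/(0.349·5.75) = 1.99 rad/s.

ω_n ≈ 1.99 rad/s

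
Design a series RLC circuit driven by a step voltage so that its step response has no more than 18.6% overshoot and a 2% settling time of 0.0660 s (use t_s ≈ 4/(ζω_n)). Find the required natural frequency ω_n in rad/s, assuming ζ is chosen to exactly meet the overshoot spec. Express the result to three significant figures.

ω_n ≈ 128 rad/s

From %OS = 100·exp(−πζ/√(1−ζ²)), invert to get ζ = −ln(OS)/√(π² + ln²(OS)) with OS = 0.186.
−ln 0.186 = 1.682, so ζ = 1.682/√(π² + 2.829) = 0.472.
Then ω_n = 4/(ζ t_s) = 4/(0.472 × 0.0660) = 128 rad/s.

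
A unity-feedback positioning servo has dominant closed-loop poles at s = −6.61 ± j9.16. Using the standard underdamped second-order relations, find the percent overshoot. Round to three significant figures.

%OS ≈ 10.4%

With σ = 6.61, ω_d = 9.16: ω_n = √(σ²+ω_d²) = 11.3 rad/s, ζ = σ/ω_n = 0.585.
%OS = 100·exp(−πζ/√(1−ζ²)) = 10.4%.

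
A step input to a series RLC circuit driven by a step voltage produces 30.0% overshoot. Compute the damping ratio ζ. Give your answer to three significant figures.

From %OS = 100·exp(−πζ/√(1−ζ²)), invert to get ζ = −ln(OS)/√(π² + ln²(OS)) with OS = 0.300.
−ln 0.300 = 1.204, so ζ = 1.204/√(π² + 1.450) = 0.358.

ζ ≈ 0.358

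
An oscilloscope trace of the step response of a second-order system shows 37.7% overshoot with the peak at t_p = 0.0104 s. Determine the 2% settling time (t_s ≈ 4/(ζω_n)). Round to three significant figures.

t_s ≈ 0.0426 s

The overshoot fixes ζ = −ln(OS)/√(π²+ln²(OS)) = 0.297.
t_p = π/ω_d ⇒ ω_d = 302 rad/s; then ω_n = ω_d/√(1−ζ²) = 316 rad/s.
t_s ≈ 4/(ζω_n) = 4/(0.297·316) = 0.0426 s.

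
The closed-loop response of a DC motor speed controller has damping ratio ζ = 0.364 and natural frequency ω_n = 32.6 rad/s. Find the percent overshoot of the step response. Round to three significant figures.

For an underdamped second-order system, %OS = 100·exp(−πζ/√(1−ζ²)).
πζ/√(1−ζ²) = π·0.364/√(1−0.132) = 1.228, so %OS = 100·e^(−1.228) = 29.3%.

%OS ≈ 29.3%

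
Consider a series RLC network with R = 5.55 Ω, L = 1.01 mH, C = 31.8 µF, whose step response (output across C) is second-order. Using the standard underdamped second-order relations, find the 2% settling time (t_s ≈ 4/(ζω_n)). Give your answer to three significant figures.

For a series RLC circuit (capacitor voltage as output), ω_n = 1/√(LC) = 1/√(1.01 mH · 31.8 µF) = 5580 rad/s.
ζ = (R/2)·√(C/L) = (5.55/2)·√(31.8 µF/1.01 mH) = 0.492.
t_s ≈ 4/(ζω_n) = 0.00146 s.

t_s ≈ 0.00146 s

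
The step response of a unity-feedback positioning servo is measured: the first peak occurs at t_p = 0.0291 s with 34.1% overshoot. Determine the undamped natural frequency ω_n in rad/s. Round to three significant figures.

ω_n ≈ 114 rad/s

The overshoot fixes ζ = −ln(OS)/√(π²+ln²(OS)) = 0.324.
From t_p = π/ω_d, ω_d = π/0.0291 = 108 rad/s, so ω_n = ω_d/√(1−ζ²) = 114 rad/s.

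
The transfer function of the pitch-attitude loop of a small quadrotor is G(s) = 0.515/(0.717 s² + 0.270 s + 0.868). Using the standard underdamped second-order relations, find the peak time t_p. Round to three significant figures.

t_p ≈ 2.90 s

Dividing through by 0.717: denominator becomes s² + 0.3766 s + 1.211.
So ω_n = √1.211 = 1.10 rad/s and ζ = 0.3766/(2·1.10) = 0.171.
ω_d = ω_n√(1−ζ²) = 1.08 rad/s. t_p = π/ω_d = 2.90 s.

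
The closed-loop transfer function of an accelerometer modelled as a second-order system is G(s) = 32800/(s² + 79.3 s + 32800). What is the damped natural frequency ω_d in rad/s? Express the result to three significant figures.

ω_d ≈ 177 rad/s

ω_n = √32800 = 181 rad/s; ζ = 79.3/(2·181) = 0.219.
The damped frequency ω_d = ω_n√(1−ζ²) = 177 rad/s.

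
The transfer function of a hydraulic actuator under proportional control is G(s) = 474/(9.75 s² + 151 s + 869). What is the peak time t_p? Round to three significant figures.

Dividing through by 9.75: denominator becomes s² + 15.49 s + 89.13.
So ω_n = √89.13 = 9.44 rad/s and ζ = 15.49/(2·9.44) = 0.820.
The damped frequency ω_d = ω_n√(1−ζ²) = 5.40 rad/s. t_p = π/ω_d = 0.582 s.

t_p ≈ 0.582 s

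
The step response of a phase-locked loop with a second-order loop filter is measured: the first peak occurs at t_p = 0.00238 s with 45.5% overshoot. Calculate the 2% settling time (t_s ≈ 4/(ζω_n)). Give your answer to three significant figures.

From the overshoot, ζ = −ln(OS)/√(π²+ln²(OS)) = 0.243.
t_p = π/ω_d ⇒ ω_d = 1320 rad/s; then ω_n = ω_d/√(1−ζ²) = 1360 rad/s.
t_s ≈ 4/(ζω_n) = 4/(0.243·1360) = 0.0121 s.

t_s ≈ 0.0121 s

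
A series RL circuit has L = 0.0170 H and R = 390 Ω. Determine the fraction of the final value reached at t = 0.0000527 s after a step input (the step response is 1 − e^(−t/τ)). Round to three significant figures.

y/y_∞ ≈ 0.702

τ = L/R = 0.0170/390 = 0.0000436 s.
y(t)/y_∞ = 1 − e^(−t/τ) = 1 − e^(−0.0000527/0.0000436) = 1 − e^(−1.21) = 0.702.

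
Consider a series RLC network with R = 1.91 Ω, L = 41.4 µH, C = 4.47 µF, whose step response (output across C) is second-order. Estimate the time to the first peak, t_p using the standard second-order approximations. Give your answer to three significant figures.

t_p ≈ 0.0000450 s

For a series RLC circuit (capacitor voltage as output), ω_n = 1/√(LC) = 1/√(41.4 µH · 4.47 µF) = 73500 rad/s.
ζ = (R/2)·√(C/L) = (1.91/2)·√(4.47 µF/41.4 µH) = 0.314.
The damped frequency ω_d = ω_n√(1−ζ²) = 69800 rad/s. t_p = π/ω_d = 0.0000450 s.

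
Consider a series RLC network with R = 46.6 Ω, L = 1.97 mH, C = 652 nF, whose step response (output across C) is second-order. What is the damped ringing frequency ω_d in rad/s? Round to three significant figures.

For a series RLC circuit (capacitor voltage as output), ω_n = 1/√(LC) = 1/√(1.97 mH · 652 nF) = 27900 rad/s.
ζ = (R/2)·√(C/L) = (46.6/2)·√(652 nF/1.97 mH) = 0.424.
The damped frequency ω_d = ω_n√(1−ζ²) = 25300 rad/s.

ω_d ≈ 25300 rad/s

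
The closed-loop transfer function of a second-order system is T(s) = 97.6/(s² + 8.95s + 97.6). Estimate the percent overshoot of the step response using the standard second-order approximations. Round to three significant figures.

ω_n = √97.6 = 9.88 rad/s; ζ = 8.95/(2·9.88) = 0.453.
%OS = 100 e^{−πζ/√(1−ζ²)} with ζ = 0.453 gives 20.3%.

%OS ≈ 20.3%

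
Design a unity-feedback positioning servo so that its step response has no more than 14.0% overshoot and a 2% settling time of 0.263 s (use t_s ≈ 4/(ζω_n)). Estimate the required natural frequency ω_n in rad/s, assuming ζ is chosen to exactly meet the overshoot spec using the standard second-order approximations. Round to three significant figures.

From %OS = 100·exp(−πζ/√(1−ζ²)), invert to get ζ = −ln(OS)/√(π² + ln²(OS)) with OS = 0.140.
−ln 0.140 = 1.966, so ζ = 1.966/√(π² + 3.866) = 0.531.
Then ω_n = 4/(ζ t_s) = 4/(0.531 × 0.263) = 28.7 rad/s.

ω_n ≈ 28.7 rad/s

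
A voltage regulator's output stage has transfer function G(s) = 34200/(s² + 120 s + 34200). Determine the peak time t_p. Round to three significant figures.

Comparing the denominator to s² + 2ζω_n s + ω_n²: ω_n = √34200 = 185 rad/s, and 2ζω_n = 120 so ζ = 120/(2·185) = 0.324.
ω_d = 185·√(1 − 0.324²) = 175 rad/s. Then t_p = π/ω_d = 0.0180 s.

t_p ≈ 0.0180 s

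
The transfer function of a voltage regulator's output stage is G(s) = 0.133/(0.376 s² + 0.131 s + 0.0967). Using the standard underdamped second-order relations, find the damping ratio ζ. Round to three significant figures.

Dividing through by 0.376: denominator becomes s² + 0.3484 s + 0.2572.
So ω_n = √0.2572 = 0.507 rad/s and ζ = 0.3484/(2·0.507) = 0.344.

ζ ≈ 0.344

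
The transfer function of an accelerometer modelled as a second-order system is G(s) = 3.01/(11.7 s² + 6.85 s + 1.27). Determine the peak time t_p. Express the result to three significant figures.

t_p ≈ 20.8 s

Dividing through by 11.7: denominator becomes s² + 0.5855 s + 0.1085.
So ω_n = √0.1085 = 0.329 rad/s and ζ = 0.5855/(2·0.329) = 0.889.
The damped frequency ω_d = ω_n√(1−ζ²) = 0.151 rad/s. t_p = π/ω_d = 20.8 s.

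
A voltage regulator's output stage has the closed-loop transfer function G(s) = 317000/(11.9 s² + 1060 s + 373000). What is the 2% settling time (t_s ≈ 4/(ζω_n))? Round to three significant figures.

t_s ≈ 0.0898 s

Dividing through by 11.9: denominator becomes s² + 89.08 s + 31340.
So ω_n = √31340 = 177 rad/s and ζ = 89.08/(2·177) = 0.252.
t_s ≈ 4/(ζω_n) = 0.0898 s.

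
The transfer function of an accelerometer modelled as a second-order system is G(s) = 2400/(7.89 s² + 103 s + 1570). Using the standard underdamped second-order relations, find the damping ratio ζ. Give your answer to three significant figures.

ζ ≈ 0.463

Dividing through by 7.89: denominator becomes s² + 13.05 s + 199.0.
So ω_n = √199.0 = 14.1 rad/s and ζ = 13.05/(2·14.1) = 0.463.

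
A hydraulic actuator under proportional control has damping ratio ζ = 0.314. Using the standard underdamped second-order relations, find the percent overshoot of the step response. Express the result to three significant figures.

For an underdamped second-order system, %OS = 100·exp(−πζ/√(1−ζ²)).
πζ/√(1−ζ²) = π·0.314/√(1−0.0986) = 1.039, so %OS = 100·e^(−1.039) = 35.4%.

%OS ≈ 35.4%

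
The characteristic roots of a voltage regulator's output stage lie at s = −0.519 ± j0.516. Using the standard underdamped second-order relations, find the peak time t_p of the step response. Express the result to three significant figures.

t_p ≈ 6.09 s

t_p = π/ω_d with ω_d = 0.516 (the imaginary part), so t_p = 6.09 s.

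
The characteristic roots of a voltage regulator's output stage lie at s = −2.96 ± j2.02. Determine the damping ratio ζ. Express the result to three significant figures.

ζ ≈ 0.826

The poles are at −σ ± jω_d with σ = 2.96 and ω_d = 2.02, so ω_n = √(σ²+ω_d²) = 3.58 rad/s and ζ = σ/ω_n = 0.826.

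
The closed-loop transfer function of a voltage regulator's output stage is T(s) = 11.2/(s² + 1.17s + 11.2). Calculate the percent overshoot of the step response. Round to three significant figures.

%OS ≈ 57.2%

Comparing the denominator to s² + 2ζω_n s + ω_n²: ω_n = √11.2 = 3.35 rad/s, and 2ζω_n = 1.17 so ζ = 1.17/(2·3.35) = 0.175.
%OS = 100 e^{−πζ/√(1−ζ²)} with ζ = 0.175 gives 57.2%.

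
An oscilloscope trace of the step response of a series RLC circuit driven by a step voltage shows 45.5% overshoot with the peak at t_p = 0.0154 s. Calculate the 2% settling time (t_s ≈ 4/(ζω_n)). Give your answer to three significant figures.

t_s ≈ 0.0782 s

The overshoot fixes ζ = −ln(OS)/√(π²+ln²(OS)) = 0.243.
From t_p = π/ω_d, ω_d = π/0.0154 = 204 rad/s, so ω_n = ω_d/√(1−ζ²) = 210 rad/s.
t_s ≈ 4/(ζω_n) = 4/(0.243·210) = 0.0782 s.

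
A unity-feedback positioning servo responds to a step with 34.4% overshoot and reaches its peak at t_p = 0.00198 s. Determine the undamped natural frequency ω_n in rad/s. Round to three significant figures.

ω_n ≈ 1680 rad/s

ζ from %OS: ζ = |ln 0.344|/√(π²+ln²0.344) = 0.322.
t_p = π/ω_d ⇒ ω_d = 1590 rad/s; then ω_n = ω_d/√(1−ζ²) = 1680 rad/s.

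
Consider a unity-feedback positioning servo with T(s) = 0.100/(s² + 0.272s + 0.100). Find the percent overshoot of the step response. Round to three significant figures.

Comparing the denominator to s² + 2ζω_n s + ω_n²: ω_n = √0.100 = 0.316 rad/s, and 2ζω_n = 0.272 so ζ = 0.272/(2·0.316) = 0.430.
Overshoot: exp(−π·0.430/√(1−0.430²)) = 0.224, i.e. 22.4%.

%OS ≈ 22.4%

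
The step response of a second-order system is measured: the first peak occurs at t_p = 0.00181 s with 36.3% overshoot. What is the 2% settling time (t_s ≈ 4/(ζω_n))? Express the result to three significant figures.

t_s ≈ 0.00714 s

The overshoot fixes ζ = −ln(OS)/√(π²+ln²(OS)) = 0.307.
From t_p = π/ω_d, ω_d = π/0.00181 = 1740 rad/s, so ω_n = ω_d/√(1−ζ²) = 1820 rad/s.
t_s ≈ 4/(ζω_n) = 4/(0.307·1820) = 0.00714 s.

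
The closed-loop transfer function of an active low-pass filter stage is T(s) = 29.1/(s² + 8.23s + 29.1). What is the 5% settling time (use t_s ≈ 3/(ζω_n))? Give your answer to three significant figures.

Matching coefficients with s² + 2ζω_n s + ω_n² gives ω_n² = 29.1 ⇒ ω_n = 5.39 rad/s, and ζ = 8.23/(2ω_n) = 0.763.
t_s ≈ 3/(ζω_n) = 3/(0.763·5.39) = 0.729 s.

t_s ≈ 0.729 s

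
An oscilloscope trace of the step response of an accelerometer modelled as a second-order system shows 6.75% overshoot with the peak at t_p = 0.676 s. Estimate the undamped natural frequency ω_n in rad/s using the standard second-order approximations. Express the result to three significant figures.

From the overshoot, ζ = −ln(OS)/√(π²+ln²(OS)) = 0.651.
From t_p = π/ω_d, ω_d = π/0.676 = 4.65 rad/s, so ω_n = ω_d/√(1−ζ²) = 6.12 rad/s.

ω_n ≈ 6.12 rad/s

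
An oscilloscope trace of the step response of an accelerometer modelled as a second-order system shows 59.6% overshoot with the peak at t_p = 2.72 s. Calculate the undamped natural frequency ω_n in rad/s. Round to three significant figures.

The overshoot fixes ζ = −ln(OS)/√(π²+ln²(OS)) = 0.163.
From t_p = π/ω_d, ω_d = π/2.72 = 1.15 rad/s, so ω_n = ω_d/√(1−ζ²) = 1.17 rad/s.

ω_n ≈ 1.17 rad/s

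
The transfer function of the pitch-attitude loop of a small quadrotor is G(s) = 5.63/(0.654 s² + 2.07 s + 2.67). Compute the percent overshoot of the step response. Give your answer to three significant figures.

%OS ≈ 1.91%

Dividing through by 0.654: denominator becomes s² + 3.165 s + 4.083.
So ω_n = √4.083 = 2.02 rad/s and ζ = 3.165/(2·2.02) = 0.783.
%OS = 100·exp(−πζ/√(1−ζ²)) = 1.91%.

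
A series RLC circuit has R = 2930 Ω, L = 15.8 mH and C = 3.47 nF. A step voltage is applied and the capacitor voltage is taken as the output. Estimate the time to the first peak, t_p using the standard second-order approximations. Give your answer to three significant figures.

For a series RLC circuit (capacitor voltage as output), ω_n = 1/√(LC) = 1/√(15.8 mH · 3.47 nF) = 135000 rad/s.
ζ = (R/2)·√(C/L) = (2930/2)·√(3.47 nF/15.8 mH) = 0.687.
The damped frequency ω_d = ω_n√(1−ζ²) = 98200 rad/s. t_p = π/ω_d = 0.0000320 s.

t_p ≈ 0.0000320 s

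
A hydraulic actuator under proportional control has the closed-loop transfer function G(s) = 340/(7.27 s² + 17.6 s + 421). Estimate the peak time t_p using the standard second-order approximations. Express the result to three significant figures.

Dividing through by 7.27: denominator becomes s² + 2.421 s + 57.91.
So ω_n = √57.91 = 7.61 rad/s and ζ = 2.421/(2·7.61) = 0.159.
ω_d = 7.61·√(1 − 0.159²) = 7.51 rad/s. t_p = π/ω_d = 0.418 s.

t_p ≈ 0.418 s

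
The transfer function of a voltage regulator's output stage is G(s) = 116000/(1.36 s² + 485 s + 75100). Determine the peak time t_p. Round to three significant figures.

Dividing through by 1.36: denominator becomes s² + 356.6 s + 55220.
So ω_n = √55220 = 235 rad/s and ζ = 356.6/(2·235) = 0.759.
ω_d = ω_n√(1−ζ²) = 153 rad/s. t_p = π/ω_d = 0.0205 s.

t_p ≈ 0.0205 s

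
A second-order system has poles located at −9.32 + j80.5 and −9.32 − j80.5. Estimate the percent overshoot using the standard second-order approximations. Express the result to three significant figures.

%OS ≈ 69.5%

With σ = 9.32, ω_d = 80.5: ω_n = √(σ²+ω_d²) = 81.0 rad/s, ζ = σ/ω_n = 0.115.
Overshoot: exp(−π·0.115/√(1−0.115²)) = 0.695, i.e. 69.5%.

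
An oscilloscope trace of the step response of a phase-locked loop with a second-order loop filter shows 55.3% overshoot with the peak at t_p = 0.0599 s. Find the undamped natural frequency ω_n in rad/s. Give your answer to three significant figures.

ζ from %OS: ζ = |ln 0.553|/√(π²+ln²0.553) = 0.185.
t_p = π/ω_d ⇒ ω_d = 52.4 rad/s; then ω_n = ω_d/√(1−ζ²) = 53.4 rad/s.

ω_n ≈ 53.4 rad/s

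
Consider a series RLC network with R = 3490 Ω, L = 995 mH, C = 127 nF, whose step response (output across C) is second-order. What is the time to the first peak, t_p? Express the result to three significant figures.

t_p ≈ 0.00143 s

For a series RLC circuit (capacitor voltage as output), ω_n = 1/√(LC) = 1/√(995 mH · 127 nF) = 2810 rad/s.
ζ = (R/2)·√(C/L) = (3490/2)·√(127 nF/995 mH) = 0.623.
The damped frequency ω_d = ω_n√(1−ζ²) = 2200 rad/s. t_p = π/ω_d = 0.00143 s.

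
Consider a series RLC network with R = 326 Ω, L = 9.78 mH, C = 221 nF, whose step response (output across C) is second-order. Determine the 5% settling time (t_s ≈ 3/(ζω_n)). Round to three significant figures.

For a series RLC circuit (capacitor voltage as output), ω_n = 1/√(LC) = 1/√(9.78 mH · 221 nF) = 21500 rad/s.
ζ = (R/2)·√(C/L) = (326/2)·√(221 nF/9.78 mH) = 0.775.
t_s ≈ 3/(ζω_n) = 0.000180 s.

t_s ≈ 0.000180 s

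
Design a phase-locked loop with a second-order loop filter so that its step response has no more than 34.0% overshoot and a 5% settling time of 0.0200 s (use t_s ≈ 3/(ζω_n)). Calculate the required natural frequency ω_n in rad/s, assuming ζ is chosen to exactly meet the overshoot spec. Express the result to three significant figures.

ζ = −ln(OS)/√(π² + (ln OS)²). With OS = 0.340, ln OS = −1.079 and ζ = 1.079/3.322 = 0.325.
From t_s ≈ 3/(ζω_n): ω_n = 3/(ζ·t_s) = 3/(0.325·0.0200) = 462 rad/s.

ω_n ≈ 462 rad/s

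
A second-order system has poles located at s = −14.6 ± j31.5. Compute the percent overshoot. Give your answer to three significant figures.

The poles are at −σ ± jω_d with σ = 14.6 and ω_d = 31.5, so ω_n = √(σ²+ω_d²) = 34.7 rad/s and ζ = σ/ω_n = 0.421.
%OS = 100 e^{−πζ/√(1−ζ²)} with ζ = 0.421 gives 23.3%.

%OS ≈ 23.3%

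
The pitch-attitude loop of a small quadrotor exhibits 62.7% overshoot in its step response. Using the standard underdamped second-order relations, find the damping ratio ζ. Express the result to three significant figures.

Inverting the overshoot relation: ζ = |ln 0.627|/√(π² + ln²0.627) = 0.147.

ζ ≈ 0.147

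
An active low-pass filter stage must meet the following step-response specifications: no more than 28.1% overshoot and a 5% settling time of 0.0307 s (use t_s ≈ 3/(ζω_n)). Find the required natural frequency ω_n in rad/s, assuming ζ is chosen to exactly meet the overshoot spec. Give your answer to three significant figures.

ζ = −ln(OS)/√(π² + (ln OS)²). With OS = 0.281, ln OS = −1.269 and ζ = 1.269/3.388 = 0.375.
Then ω_n = 3/(ζ t_s) = 3/(0.375 × 0.0307) = 261 rad/s.

ω_n ≈ 261 rad/s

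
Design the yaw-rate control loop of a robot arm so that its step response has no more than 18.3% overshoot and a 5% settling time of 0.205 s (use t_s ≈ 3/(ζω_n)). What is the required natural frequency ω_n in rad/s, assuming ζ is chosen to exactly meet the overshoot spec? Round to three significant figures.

Inverting the overshoot relation: ζ = |ln 0.183|/√(π² + ln²0.183) = 0.476.
Then ω_n = 3/(ζ t_s) = 3/(0.476 × 0.205) = 30.8 rad/s.

ω_n ≈ 30.8 rad/s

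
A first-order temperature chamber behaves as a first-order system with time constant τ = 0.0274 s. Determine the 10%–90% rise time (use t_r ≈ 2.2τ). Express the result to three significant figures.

t_r ≈ 2.2τ = 0.0603 s.

t_r ≈ 0.0603 s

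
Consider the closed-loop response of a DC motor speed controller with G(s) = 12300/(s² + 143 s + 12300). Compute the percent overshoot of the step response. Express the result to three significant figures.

ω_n = √12300 = 111 rad/s; ζ = 143/(2·111) = 0.645.
%OS = 100 e^{−πζ/√(1−ζ²)} with ζ = 0.645 gives 7.07%.

%OS ≈ 7.07%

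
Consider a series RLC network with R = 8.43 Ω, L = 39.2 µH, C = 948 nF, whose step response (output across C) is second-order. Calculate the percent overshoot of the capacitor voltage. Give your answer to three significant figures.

%OS ≈ 6.54%

For a series RLC circuit (capacitor voltage as output), ω_n = 1/√(LC) = 1/√(39.2 µH · 948 nF) = 164000 rad/s.
ζ = (R/2)·√(C/L) = (8.43/2)·√(948 nF/39.2 µH) = 0.655.
%OS = 100·exp(−πζ/√(1−ζ²)) = 6.54%.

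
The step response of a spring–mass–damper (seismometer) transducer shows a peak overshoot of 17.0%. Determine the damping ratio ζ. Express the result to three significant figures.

ζ ≈ 0.491

From %OS = 100·exp(−πζ/√(1−ζ²)), invert to get ζ = −ln(OS)/√(π² + ln²(OS)) with OS = 0.170.
−ln 0.170 = 1.772, so ζ = 1.772/√(π² + 3.140) = 0.491.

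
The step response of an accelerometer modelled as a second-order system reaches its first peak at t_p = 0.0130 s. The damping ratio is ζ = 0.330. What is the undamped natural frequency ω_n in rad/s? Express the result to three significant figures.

ω_n ≈ 256 rad/s

Peak time t_p = π/ω_d, so ω_d = π/t_p = π/0.0130 = 242 rad/s.
ω_n = ω_d/√(1−ζ²) = 242/√0.891 = 256 rad/s.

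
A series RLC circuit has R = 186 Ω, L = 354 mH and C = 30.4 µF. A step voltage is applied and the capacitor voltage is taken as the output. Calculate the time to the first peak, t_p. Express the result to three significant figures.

For a series RLC circuit (capacitor voltage as output), ω_n = 1/√(LC) = 1/√(354 mH · 30.4 µF) = 305 rad/s.
ζ = (R/2)·√(C/L) = (186/2)·√(30.4 µF/354 mH) = 0.862.
ω_d = 305·√(1 − 0.862²) = 155 rad/s. t_p = π/ω_d = 0.0203 s.

t_p ≈ 0.0203 s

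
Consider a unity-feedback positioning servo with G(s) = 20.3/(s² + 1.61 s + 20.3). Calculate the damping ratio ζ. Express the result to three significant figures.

ζ ≈ 0.179

Comparing the denominator to s² + 2ζω_n s + ω_n²: ω_n = √20.3 = 4.51 rad/s, and 2ζω_n = 1.61 so ζ = 1.61/(2·4.51) = 0.179.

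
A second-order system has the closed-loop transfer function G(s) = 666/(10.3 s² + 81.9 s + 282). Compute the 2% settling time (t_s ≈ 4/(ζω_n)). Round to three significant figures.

t_s ≈ 1.01 s

Dividing through by 10.3: denominator becomes s² + 7.951 s + 27.38.
So ω_n = √27.38 = 5.23 rad/s and ζ = 7.951/(2·5.23) = 0.760.
t_s ≈ 4/(ζω_n) = 1.01 s.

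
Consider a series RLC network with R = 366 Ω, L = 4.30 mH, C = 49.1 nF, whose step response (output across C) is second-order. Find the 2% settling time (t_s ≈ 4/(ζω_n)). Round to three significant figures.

For a series RLC circuit (capacitor voltage as output), ω_n = 1/√(LC) = 1/√(4.30 mH · 49.1 nF) = 68800 rad/s.
ζ = (R/2)·√(C/L) = (366/2)·√(49.1 nF/4.30 mH) = 0.618.
t_s ≈ 4/(ζω_n) = 0.0000940 s.

t_s ≈ 0.0000940 s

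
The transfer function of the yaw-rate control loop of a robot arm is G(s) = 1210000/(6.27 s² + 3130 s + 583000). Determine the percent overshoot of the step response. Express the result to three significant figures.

%OS ≈ 1.14%

Dividing through by 6.27: denominator becomes s² + 499.2 s + 92980.
So ω_n = √92980 = 305 rad/s and ζ = 499.2/(2·305) = 0.819.
%OS = 100·exp(−πζ/√(1−ζ²)) = 1.14%.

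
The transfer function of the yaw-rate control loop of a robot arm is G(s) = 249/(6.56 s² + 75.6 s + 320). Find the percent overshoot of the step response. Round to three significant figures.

%OS ≈ 1.02%

Dividing through by 6.56: denominator becomes s² + 11.52 s + 48.78.
So ω_n = √48.78 = 6.98 rad/s and ζ = 11.52/(2·6.98) = 0.825.
%OS = 100 e^{−πζ/√(1−ζ²)} with ζ = 0.825 gives 1.02%.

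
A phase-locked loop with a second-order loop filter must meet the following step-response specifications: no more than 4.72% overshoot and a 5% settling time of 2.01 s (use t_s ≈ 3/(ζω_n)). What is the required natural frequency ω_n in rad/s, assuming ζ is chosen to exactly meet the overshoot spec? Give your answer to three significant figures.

ω_n ≈ 2.14 rad/s

ζ = −ln(OS)/√(π² + (ln OS)²). With OS = 0.0472, ln OS = −3.053 and ζ = 3.053/4.381 = 0.697.
From t_s ≈ 3/(ζω_n): ω_n = 3/(ζ·t_s) = 3/(0.697·2.01) = 2.14 rad/s.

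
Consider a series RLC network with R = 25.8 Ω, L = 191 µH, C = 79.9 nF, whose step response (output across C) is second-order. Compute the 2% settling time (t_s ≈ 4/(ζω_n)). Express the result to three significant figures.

t_s ≈ 0.0000592 s

For a series RLC circuit (capacitor voltage as output), ω_n = 1/√(LC) = 1/√(191 µH · 79.9 nF) = 256000 rad/s.
ζ = (R/2)·√(C/L) = (25.8/2)·√(79.9 nF/191 µH) = 0.264.
t_s ≈ 4/(ζω_n) = 0.0000592 s.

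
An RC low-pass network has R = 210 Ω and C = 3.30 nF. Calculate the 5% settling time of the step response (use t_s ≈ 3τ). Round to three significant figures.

t_s ≈ 0.00000208 s

τ = RC = 210 × 3.30 nF = 0.000000693 s.
t_s ≈ 3τ = 0.00000208 s.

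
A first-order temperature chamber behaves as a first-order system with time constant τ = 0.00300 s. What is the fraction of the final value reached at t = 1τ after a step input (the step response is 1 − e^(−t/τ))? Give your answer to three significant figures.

y/y_∞ ≈ 0.632

y(t)/y_∞ = 1 − e^(−t/τ) = 1 − e^(−1) = 1 − e^(−1.00) = 0.632.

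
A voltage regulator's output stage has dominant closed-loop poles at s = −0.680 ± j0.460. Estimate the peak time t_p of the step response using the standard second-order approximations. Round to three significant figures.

t_p ≈ 6.83 s

t_p = π/ω_d with ω_d = 0.460 (the imaginary part), so t_p = 6.83 s.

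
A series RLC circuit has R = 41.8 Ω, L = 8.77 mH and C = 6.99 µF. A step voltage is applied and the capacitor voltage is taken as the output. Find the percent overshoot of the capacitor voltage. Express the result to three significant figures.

For a series RLC circuit (capacitor voltage as output), ω_n = 1/√(LC) = 1/√(8.77 mH · 6.99 µF) = 4040 rad/s.
ζ = (R/2)·√(C/L) = (41.8/2)·√(6.99 µF/8.77 mH) = 0.590.
%OS = 100 e^{−πζ/√(1−ζ²)} with ζ = 0.590 gives 10.1%.

%OS ≈ 10.1%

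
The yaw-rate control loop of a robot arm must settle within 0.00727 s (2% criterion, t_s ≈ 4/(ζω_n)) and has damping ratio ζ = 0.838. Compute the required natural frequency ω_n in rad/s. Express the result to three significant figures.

Rearranging t_s ≈ 4/(ζω_n) gives ω_n = 4/(ζ·t_s) = 4/(0.838 × 0.00727) = 657 rad/s.

ω_n ≈ 657 rad/s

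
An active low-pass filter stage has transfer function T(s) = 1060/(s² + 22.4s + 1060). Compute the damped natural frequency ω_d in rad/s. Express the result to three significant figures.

ω_d ≈ 30.6 rad/s

ω_n = √1060 = 32.6 rad/s; ζ = 22.4/(2·32.6) = 0.344.
The damped frequency ω_d = ω_n√(1−ζ²) = 30.6 rad/s.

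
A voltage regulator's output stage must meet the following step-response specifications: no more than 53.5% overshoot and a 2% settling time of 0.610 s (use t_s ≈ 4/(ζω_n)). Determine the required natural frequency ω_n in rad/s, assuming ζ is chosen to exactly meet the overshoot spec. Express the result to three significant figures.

From %OS = 100·exp(−πζ/√(1−ζ²)), invert to get ζ = −ln(OS)/√(π² + ln²(OS)) with OS = 0.535.
−ln 0.535 = 0.6255, so ζ = 0.6255/√(π² + 0.3912) = 0.195.
Then ω_n = 4/(ζ t_s) = 4/(0.195 × 0.610) = 33.6 rad/s.

ω_n ≈ 33.6 rad/s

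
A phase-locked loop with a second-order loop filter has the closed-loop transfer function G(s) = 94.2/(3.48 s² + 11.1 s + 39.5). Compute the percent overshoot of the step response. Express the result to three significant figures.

Dividing through by 3.48: denominator becomes s² + 3.190 s + 11.35.
So ω_n = √11.35 = 3.37 rad/s and ζ = 3.190/(2·3.37) = 0.473.
%OS = 100 e^{−πζ/√(1−ζ²)} with ζ = 0.473 gives 18.5%.

%OS ≈ 18.5%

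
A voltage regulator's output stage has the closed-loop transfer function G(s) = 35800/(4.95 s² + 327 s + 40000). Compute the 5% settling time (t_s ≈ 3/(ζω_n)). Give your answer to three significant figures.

t_s ≈ 0.0908 s

Dividing through by 4.95: denominator becomes s² + 66.06 s + 8081.
So ω_n = √8081 = 89.9 rad/s and ζ = 66.06/(2·89.9) = 0.367.
t_s ≈ 3/(ζω_n) = 0.0908 s.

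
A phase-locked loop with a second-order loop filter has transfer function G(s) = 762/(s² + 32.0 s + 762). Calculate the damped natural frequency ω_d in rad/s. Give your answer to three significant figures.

ω_d ≈ 22.5 rad/s

Matching coefficients with s² + 2ζω_n s + ω_n² gives ω_n² = 762 ⇒ ω_n = 27.6 rad/s, and ζ = 32.0/(2ω_n) = 0.580.
The damped frequency ω_d = ω_n√(1−ζ²) = 22.5 rad/s.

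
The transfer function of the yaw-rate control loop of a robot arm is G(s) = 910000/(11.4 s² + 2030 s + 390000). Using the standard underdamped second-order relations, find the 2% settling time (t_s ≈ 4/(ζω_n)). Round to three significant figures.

t_s ≈ 0.0449 s

Dividing through by 11.4: denominator becomes s² + 178.1 s + 34210.
So ω_n = √34210 = 185 rad/s and ζ = 178.1/(2·185) = 0.481.
t_s ≈ 4/(ζω_n) = 0.0449 s.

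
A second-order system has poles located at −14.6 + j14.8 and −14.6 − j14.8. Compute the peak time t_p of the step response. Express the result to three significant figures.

t_p = π/ω_d with ω_d = 14.8 (the imaginary part), so t_p = 0.212 s.

t_p ≈ 0.212 s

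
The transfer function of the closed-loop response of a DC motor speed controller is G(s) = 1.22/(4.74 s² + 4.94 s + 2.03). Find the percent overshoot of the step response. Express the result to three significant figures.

%OS ≈ 1.60%

Dividing through by 4.74: denominator becomes s² + 1.042 s + 0.4283.
So ω_n = √0.4283 = 0.654 rad/s and ζ = 1.042/(2·0.654) = 0.796.
%OS = 100·exp(−πζ/√(1−ζ²)) = 1.60%.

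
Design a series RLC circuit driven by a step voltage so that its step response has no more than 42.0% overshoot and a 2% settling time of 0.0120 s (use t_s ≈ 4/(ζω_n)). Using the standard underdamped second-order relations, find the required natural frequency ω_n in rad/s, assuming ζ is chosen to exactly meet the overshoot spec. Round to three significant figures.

Inverting the overshoot relation: ζ = |ln 0.420|/√(π² + ln²0.420) = 0.266.
Then ω_n = 4/(ζ t_s) = 4/(0.266 × 0.0120) = 1250 rad/s.

ω_n ≈ 1250 rad/s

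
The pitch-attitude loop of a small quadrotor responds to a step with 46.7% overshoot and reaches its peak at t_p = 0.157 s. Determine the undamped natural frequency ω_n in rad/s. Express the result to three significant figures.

ω_n ≈ 20.6 rad/s

The overshoot fixes ζ = −ln(OS)/√(π²+ln²(OS)) = 0.236.
From t_p = π/ω_d, ω_d = π/0.157 = 20.0 rad/s, so ω_n = ω_d/√(1−ζ²) = 20.6 rad/s.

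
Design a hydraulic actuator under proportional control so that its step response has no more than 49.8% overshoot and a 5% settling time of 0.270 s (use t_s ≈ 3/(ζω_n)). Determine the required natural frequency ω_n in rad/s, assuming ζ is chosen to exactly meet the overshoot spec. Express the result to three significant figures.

ω_n ≈ 51.3 rad/s

From %OS = 100·exp(−πζ/√(1−ζ²)), invert to get ζ = −ln(OS)/√(π² + ln²(OS)) with OS = 0.498.
−ln 0.498 = 0.6972, so ζ = 0.6972/√(π² + 0.4860) = 0.217.
From t_s ≈ 3/(ζω_n): ω_n = 3/(ζ·t_s) = 3/(0.217·0.270) = 51.3 rad/s.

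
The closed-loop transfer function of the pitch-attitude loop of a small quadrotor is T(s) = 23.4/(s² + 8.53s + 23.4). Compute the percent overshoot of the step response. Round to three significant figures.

%OS ≈ 0.282%

Comparing the denominator to s² + 2ζω_n s + ω_n²: ω_n = √23.4 = 4.84 rad/s, and 2ζω_n = 8.53 so ζ = 8.53/(2·4.84) = 0.882.
%OS = 100·exp(−πζ/√(1−ζ²)) = 0.282%.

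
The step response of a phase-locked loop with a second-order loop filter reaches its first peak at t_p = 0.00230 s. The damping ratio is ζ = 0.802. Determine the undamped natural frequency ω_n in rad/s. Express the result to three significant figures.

ω_n ≈ 2290 rad/s

Peak time t_p = π/ω_d, so ω_d = π/t_p = π/0.00230 = 1370 rad/s.
ω_n = ω_d/√(1−ζ²) = 1370/√0.357 = 2290 rad/s.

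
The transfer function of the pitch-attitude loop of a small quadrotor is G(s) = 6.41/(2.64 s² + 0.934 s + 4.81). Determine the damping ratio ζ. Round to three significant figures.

Dividing through by 2.64: denominator becomes s² + 0.3538 s + 1.822.
So ω_n = √1.822 = 1.35 rad/s and ζ = 0.3538/(2·1.35) = 0.131.

ζ ≈ 0.131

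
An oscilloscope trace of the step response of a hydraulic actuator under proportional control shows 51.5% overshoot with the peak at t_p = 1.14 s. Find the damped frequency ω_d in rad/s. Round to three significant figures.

t_p = π/ω_d, so ω_d = π/1.14 = 2.76 rad/s.

ω_d ≈ 2.76 rad/s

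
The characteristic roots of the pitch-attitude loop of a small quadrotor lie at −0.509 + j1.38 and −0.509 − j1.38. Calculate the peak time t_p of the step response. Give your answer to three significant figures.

t_p ≈ 2.28 s

t_p = π/ω_d with ω_d = 1.38 (the imaginary part), so t_p = 2.28 s.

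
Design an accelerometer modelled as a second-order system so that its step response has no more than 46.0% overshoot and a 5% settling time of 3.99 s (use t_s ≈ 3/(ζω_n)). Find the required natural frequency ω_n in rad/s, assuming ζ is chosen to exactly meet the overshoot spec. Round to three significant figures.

ω_n ≈ 3.13 rad/s

From %OS = 100·exp(−πζ/√(1−ζ²)), invert to get ζ = −ln(OS)/√(π² + ln²(OS)) with OS = 0.460.
−ln 0.460 = 0.7765, so ζ = 0.7765/√(π² + 0.6030) = 0.240.
Then ω_n = 3/(ζ t_s) = 3/(0.240 × 3.99) = 3.13 rad/s.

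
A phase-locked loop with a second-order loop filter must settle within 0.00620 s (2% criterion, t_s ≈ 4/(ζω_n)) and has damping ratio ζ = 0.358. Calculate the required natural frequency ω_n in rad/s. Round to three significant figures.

ω_n ≈ 1800 rad/s

Rearranging t_s ≈ 4/(ζω_n) gives ω_n = 4/(ζ·t_s) = 4/(0.358 × 0.00620) = 1800 rad/s.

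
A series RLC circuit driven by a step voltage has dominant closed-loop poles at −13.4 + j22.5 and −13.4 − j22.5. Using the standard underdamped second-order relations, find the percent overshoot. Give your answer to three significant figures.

With σ = 13.4, ω_d = 22.5: ω_n = √(σ²+ω_d²) = 26.2 rad/s, ζ = σ/ω_n = 0.512.
%OS = 100 e^{−πζ/√(1−ζ²)} with ζ = 0.512 gives 15.4%.

%OS ≈ 15.4%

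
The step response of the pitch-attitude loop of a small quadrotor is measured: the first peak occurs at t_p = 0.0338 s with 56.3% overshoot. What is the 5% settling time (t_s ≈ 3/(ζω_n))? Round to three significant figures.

t_s ≈ 0.177 s

From the overshoot, ζ = −ln(OS)/√(π²+ln²(OS)) = 0.180.
From t_p = π/ω_d, ω_d = π/0.0338 = 92.9 rad/s, so ω_n = ω_d/√(1−ζ²) = 94.5 rad/s.
t_s ≈ 3/(ζω_n) = 3/(0.180·94.5) = 0.177 s.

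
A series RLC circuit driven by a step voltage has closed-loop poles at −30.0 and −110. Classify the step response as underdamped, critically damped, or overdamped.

Since the poles are distinct, negative and real, the response is overdamped.

overdamped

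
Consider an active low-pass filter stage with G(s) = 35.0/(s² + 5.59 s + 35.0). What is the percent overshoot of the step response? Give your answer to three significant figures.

Matching coefficients with s² + 2ζω_n s + ω_n² gives ω_n² = 35.0 ⇒ ω_n = 5.92 rad/s, and ζ = 5.59/(2ω_n) = 0.472.
%OS = 100 e^{−πζ/√(1−ζ²)} with ζ = 0.472 gives 18.6%.

%OS ≈ 18.6%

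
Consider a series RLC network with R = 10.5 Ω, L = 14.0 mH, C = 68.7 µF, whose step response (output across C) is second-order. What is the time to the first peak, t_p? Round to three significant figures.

t_p ≈ 0.00331 s

For a series RLC circuit (capacitor voltage as output), ω_n = 1/√(LC) = 1/√(14.0 mH · 68.7 µF) = 1020 rad/s.
ζ = (R/2)·√(C/L) = (10.5/2)·√(68.7 µF/14.0 mH) = 0.368.
The damped frequency ω_d = ω_n√(1−ζ²) = 948 rad/s. t_p = π/ω_d = 0.00331 s.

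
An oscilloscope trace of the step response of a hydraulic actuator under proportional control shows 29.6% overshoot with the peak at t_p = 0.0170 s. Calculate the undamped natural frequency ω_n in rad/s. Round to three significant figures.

ω_n ≈ 198 rad/s

From the overshoot, ζ = −ln(OS)/√(π²+ln²(OS)) = 0.361.
t_p = π/ω_d ⇒ ω_d = 185 rad/s; then ω_n = ω_d/√(1−ζ²) = 198 rad/s.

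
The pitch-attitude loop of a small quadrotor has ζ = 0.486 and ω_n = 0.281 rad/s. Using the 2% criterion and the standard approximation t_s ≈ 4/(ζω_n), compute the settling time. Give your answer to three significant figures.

t_s ≈ 29.3 s

t_s ≈ 4/(ζω_n) = 4/(0.486 × 0.281) = 29.3 s.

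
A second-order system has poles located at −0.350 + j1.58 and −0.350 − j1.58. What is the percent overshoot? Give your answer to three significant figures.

%OS ≈ 49.9%

With σ = 0.350, ω_d = 1.58: ω_n = √(σ²+ω_d²) = 1.62 rad/s, ζ = σ/ω_n = 0.216.
%OS = 100·exp(−πζ/√(1−ζ²)) = 49.9%.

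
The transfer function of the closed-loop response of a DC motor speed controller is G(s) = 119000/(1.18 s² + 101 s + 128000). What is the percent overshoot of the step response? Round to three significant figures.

Dividing through by 1.18: denominator becomes s² + 85.59 s + 108500.
So ω_n = √108500 = 329 rad/s and ζ = 85.59/(2·329) = 0.130.
%OS = 100·exp(−πζ/√(1−ζ²)) = 66.3%.

%OS ≈ 66.3%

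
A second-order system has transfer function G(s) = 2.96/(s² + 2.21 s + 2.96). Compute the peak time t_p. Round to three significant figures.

t_p ≈ 2.38 s

ω_n = √2.96 = 1.72 rad/s; ζ = 2.21/(2·1.72) = 0.642.
The damped frequency ω_d = ω_n√(1−ζ²) = 1.32 rad/s. Then t_p = π/ω_d = 2.38 s.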